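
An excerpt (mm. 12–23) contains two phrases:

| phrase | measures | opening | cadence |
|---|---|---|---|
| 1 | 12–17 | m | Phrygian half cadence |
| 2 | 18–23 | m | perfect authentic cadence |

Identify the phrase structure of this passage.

parallel period

Phrase 1 ends with a Phrygian half cadence (weaker) and phrase 2 with a perfect authentic cadence (stronger): antecedent + consequent = a period.
The two phrases open with the same material (m / m), so the period is parallel.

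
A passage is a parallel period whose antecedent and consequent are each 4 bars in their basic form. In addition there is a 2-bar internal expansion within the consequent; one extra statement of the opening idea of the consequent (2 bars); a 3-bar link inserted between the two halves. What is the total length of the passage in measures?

15 measures

Basic parallel period: 4 + 4 = 8 bars.
8 (basic form) + 2 (internal expansion) + 2 (extra statement) + 3 (link) = 15.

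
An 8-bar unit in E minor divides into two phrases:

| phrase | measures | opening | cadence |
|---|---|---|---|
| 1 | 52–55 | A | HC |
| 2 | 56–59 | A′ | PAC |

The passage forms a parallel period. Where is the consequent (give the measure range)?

The antecedent is the phrase ending with the weaker cadence (half cadence, phrase 1) and the consequent the one ending more conclusively (perfect authentic cadence, phrase 2); the consequent is mm. 56-59.

measures 56–59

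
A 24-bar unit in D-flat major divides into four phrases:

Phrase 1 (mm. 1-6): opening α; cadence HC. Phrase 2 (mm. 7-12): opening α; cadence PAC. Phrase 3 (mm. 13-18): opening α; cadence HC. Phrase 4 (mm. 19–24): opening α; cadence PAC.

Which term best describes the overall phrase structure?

repeated period

The cadence pattern HC–PAC–HC–PAC is weak–strong twice, and phrases 3–4 restate phrases 1–2: a period heard twice, not a double period (which would end weakly at phrase 2).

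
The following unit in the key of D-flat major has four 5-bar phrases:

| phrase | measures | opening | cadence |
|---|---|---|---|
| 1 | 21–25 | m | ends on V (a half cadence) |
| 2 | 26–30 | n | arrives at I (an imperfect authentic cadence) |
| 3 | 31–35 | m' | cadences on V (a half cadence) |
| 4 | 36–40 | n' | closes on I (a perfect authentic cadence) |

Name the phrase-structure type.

Four phrases in two halves: the first half (bars 21-30) ends with an imperfect authentic cadence, the second (bars 31–40) with a perfect authentic cadence — a large antecedent–consequent pair, i.e. a double period.
Phrase 3 begins with the same material as phrase 1, making it parallel.

parallel double period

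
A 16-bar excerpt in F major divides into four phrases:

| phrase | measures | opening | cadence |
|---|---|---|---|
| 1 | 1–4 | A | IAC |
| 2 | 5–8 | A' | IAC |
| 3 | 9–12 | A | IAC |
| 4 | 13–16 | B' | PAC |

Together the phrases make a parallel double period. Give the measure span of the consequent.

In a double period the first pair of phrases (ending imperfect authentic cadence) is the large antecedent and the second pair (ending perfect authentic cadence) is the large consequent; the consequent is measures 9–16.

measures 9–16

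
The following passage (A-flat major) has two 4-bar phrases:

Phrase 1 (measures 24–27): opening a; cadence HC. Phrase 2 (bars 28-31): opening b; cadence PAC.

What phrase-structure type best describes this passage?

contrasting period

Phrase 1 ends with a half cadence (weaker) and phrase 2 with a perfect authentic cadence (stronger): antecedent + consequent = a period.
The two phrases open with different material (a / b), so the period is contrasting.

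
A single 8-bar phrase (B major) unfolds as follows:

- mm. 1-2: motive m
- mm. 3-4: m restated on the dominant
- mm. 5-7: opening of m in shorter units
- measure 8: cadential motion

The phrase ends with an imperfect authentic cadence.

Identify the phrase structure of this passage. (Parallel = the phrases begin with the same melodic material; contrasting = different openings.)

sentence

Basic idea (measures 1–2) + its repetition (mm. 3-4) form the presentation; fragmentation and cadence (mm. 5–8) form the continuation — the 8-bar whole is a sentence.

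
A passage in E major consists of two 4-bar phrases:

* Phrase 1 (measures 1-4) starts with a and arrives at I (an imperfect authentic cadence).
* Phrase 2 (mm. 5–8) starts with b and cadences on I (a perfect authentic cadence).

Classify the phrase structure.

contrasting period

Phrase 1 ends with an imperfect authentic cadence (weaker) and phrase 2 with a perfect authentic cadence (stronger): antecedent + consequent = a period.
The two phrases open with different material (a / b), so the period is contrasting.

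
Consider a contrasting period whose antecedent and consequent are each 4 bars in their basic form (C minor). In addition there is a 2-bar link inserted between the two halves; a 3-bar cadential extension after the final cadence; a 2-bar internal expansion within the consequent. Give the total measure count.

15 measures

Basic contrasting period: 4 + 4 = 8 bars.
8 (basic form) + 2 (link) + 3 (cadential extension) + 2 (internal expansion) = 15.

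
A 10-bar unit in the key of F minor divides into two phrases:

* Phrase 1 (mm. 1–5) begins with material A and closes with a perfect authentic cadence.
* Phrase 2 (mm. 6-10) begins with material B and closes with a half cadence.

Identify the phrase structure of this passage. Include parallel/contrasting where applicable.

The second phrase closes with a half cadence, which is not stronger than the first phrase's perfect authentic cadence; without a weak→strong cadential pair there is no antecedent–consequent relationship, so this is a phrase group rather than a period.

phrase group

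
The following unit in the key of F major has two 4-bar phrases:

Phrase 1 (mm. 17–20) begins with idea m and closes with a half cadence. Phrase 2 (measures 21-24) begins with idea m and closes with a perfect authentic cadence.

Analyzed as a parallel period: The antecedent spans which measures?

The antecedent is the phrase ending with the weaker cadence (half cadence, phrase 1) and the consequent the one ending more conclusively (perfect authentic cadence, phrase 2); the antecedent is mm. 17–20.

measures 17–20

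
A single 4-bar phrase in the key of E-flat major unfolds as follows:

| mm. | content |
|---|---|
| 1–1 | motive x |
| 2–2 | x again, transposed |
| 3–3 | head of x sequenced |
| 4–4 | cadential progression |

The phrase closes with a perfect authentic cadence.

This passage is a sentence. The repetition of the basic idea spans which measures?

The presentation of a sentence is the basic idea (m. 1) plus its repetition (measure 2); the repetition of the basic idea is therefore m. 2.

measures 2–2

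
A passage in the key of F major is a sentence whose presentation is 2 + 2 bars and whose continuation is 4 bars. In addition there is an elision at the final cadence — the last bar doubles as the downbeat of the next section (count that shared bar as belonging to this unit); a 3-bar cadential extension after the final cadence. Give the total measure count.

11 measures

Basic sentence: 2 + 2 + 4 = 8 bars.
8 (basic form) + 3 (cadential extension) = 11.
The elision shares a bar with the next section but does not change this unit's count.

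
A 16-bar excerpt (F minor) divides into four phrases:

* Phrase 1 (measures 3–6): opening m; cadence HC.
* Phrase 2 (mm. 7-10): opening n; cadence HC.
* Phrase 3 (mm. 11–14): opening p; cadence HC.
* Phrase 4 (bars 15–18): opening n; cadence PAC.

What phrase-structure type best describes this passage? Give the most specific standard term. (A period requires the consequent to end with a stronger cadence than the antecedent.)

contrasting double period

Four phrases in two halves: the first half (mm. 3-10) ends with a half cadence, the second (mm. 11–18) with a perfect authentic cadence — a large antecedent–consequent pair, i.e. a double period.
Phrase 3 begins with different material from phrase 1, making it contrasting.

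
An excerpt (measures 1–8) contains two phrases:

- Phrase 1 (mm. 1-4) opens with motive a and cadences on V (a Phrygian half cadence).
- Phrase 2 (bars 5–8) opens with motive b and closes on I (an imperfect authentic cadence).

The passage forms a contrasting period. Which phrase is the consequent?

The phrase ending with the weaker cadence (Phrygian half cadence) is the antecedent; the one ending more conclusively (imperfect authentic cadence) is the consequent. The consequent is phrase 2.

phrase 2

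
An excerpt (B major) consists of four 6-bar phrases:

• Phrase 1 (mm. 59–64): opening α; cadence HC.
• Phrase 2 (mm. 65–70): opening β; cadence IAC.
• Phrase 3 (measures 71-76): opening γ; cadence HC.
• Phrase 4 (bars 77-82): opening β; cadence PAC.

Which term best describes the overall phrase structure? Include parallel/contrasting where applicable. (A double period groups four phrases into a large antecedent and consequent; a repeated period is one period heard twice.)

Four phrases in two halves: the first half (mm. 59–70) ends with an imperfect authentic cadence, the second (bars 71–82) with a perfect authentic cadence — a large antecedent–consequent pair, i.e. a double period.
Phrase 3 begins with different material from phrase 1, making it contrasting.

contrasting double period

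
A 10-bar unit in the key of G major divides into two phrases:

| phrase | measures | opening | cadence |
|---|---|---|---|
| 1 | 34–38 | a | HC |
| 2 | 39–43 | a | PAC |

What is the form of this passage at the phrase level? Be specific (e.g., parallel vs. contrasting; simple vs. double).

Phrase 1 ends with a half cadence (weaker) and phrase 2 with a perfect authentic cadence (stronger): antecedent + consequent = a period.
The two phrases open with the same material (a / a), so the period is parallel.

parallel period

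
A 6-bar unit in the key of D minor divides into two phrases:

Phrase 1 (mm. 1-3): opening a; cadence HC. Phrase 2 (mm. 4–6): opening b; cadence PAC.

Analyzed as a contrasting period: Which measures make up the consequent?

measures 4–6

The antecedent is the phrase ending with the weaker cadence (half cadence, phrase 1) and the consequent the one ending more conclusively (perfect authentic cadence, phrase 2); the consequent is bars 4-6.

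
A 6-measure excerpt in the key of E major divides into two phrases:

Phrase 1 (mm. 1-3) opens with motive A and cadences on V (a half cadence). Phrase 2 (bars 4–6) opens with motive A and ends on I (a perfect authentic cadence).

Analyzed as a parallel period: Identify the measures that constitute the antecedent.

measures 1–3

The antecedent is the phrase ending with the weaker cadence (half cadence, phrase 1) and the consequent the one ending more conclusively (perfect authentic cadence, phrase 2); the antecedent is mm. 1–3.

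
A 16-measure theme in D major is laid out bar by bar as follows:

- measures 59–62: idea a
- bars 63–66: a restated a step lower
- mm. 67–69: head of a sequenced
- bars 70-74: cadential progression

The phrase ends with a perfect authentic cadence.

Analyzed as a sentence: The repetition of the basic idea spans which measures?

The presentation of a sentence is the basic idea (bars 59–62) plus its repetition (bars 63–66); the repetition of the basic idea is therefore mm. 63–66.

measures 63–66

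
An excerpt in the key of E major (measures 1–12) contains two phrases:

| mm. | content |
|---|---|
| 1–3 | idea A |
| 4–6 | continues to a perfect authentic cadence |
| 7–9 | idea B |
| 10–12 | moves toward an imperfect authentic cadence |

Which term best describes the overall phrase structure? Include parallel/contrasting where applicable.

The second phrase closes with an imperfect authentic cadence, which is not stronger than the first phrase's perfect authentic cadence; without a weak→strong cadential pair there is no antecedent–consequent relationship, so this is a phrase group rather than a period.

phrase group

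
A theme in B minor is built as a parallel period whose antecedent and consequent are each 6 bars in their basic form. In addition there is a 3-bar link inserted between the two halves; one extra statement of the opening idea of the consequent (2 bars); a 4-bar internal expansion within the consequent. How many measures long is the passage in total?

Basic parallel period: 6 + 6 = 12 bars.
12 (basic form) + 3 (link) + 2 (extra statement) + 4 (internal expansion) = 21.

21 measures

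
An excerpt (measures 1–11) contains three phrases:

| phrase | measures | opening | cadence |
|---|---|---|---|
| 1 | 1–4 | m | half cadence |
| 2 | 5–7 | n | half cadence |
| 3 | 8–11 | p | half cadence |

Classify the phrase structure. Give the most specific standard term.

The final phrase closes with a half cadence, which is not stronger than the preceding half cadence; the 3 phrases lack an overall antecedent–consequent design and so form a phrase group.

phrase group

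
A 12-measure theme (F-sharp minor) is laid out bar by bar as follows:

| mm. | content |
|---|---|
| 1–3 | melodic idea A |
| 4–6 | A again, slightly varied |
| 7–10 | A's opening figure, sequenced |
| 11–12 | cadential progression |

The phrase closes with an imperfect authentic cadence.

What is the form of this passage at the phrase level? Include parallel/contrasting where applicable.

Basic idea (measures 1-3) + its repetition (mm. 4–6) form the presentation; fragmentation and cadence (measures 7–12) form the continuation — the 12-bar whole is a sentence.

sentence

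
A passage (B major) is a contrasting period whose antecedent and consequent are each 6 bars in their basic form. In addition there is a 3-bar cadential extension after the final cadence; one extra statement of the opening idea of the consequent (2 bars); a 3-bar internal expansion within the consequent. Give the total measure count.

Basic contrasting period: 6 + 6 = 12 bars.
12 (basic form) + 3 (cadential extension) + 2 (extra statement) + 3 (internal expansion) = 20.

20 measures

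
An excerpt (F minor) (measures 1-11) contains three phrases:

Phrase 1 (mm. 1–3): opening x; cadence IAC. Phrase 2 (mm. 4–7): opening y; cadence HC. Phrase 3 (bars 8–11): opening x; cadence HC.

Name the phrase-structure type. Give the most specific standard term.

The final phrase closes with a half cadence, which is not stronger than the preceding half cadence; the 3 phrases lack an overall antecedent–consequent design and so form a phrase group.

phrase group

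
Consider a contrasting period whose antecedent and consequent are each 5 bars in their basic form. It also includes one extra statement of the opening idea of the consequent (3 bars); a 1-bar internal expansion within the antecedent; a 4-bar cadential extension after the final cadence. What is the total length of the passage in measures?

18 measures

Basic contrasting period: 5 + 5 = 10 bars.
10 (basic form) + 3 (extra statement) + 1 (internal expansion) + 4 (cadential extension) = 18.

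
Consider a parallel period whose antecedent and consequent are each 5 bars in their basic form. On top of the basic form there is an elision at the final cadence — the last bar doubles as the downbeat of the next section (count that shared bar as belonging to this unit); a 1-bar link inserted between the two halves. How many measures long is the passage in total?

Basic parallel period: 5 + 5 = 10 bars.
10 (basic form) + 1 (link) = 11.
The elision shares a bar with the next section but does not change this unit's count.

11 measures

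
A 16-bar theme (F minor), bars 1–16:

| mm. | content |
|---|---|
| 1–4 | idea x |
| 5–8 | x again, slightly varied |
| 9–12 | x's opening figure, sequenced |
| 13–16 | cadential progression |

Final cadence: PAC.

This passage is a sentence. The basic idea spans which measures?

The presentation of a sentence is the basic idea (mm. 1–4) plus its repetition (mm. 5–8); the basic idea is therefore mm. 1-4.

measures 1–4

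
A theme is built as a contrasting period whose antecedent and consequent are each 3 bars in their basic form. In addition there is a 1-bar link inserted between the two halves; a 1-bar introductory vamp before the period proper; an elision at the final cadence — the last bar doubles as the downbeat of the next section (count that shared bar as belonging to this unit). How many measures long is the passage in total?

8 measures

Basic contrasting period: 3 + 3 = 6 bars.
6 (basic form) + 1 (link) + 1 (introduction) = 8.
The elision shares a bar with the next section but does not change this unit's count.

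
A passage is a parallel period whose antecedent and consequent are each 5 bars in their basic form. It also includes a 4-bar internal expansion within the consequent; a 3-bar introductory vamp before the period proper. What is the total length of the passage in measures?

17 measures

Basic parallel period: 5 + 5 = 10 bars.
10 (basic form) + 4 (internal expansion) + 3 (introduction) = 17.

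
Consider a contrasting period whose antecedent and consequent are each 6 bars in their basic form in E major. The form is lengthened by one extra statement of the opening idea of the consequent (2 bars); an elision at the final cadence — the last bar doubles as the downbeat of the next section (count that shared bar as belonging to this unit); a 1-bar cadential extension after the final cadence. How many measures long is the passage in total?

15 measures

Basic contrasting period: 6 + 6 = 12 bars.
12 (basic form) + 2 (extra statement) + 1 (cadential extension) = 15.
The elision shares a bar with the next section but does not change this unit's count.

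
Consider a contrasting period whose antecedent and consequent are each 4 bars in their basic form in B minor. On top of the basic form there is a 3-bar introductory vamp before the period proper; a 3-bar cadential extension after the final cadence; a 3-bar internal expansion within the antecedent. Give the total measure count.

17 measures

Basic contrasting period: 4 + 4 = 8 bars.
8 (basic form) + 3 (introduction) + 3 (cadential extension) + 3 (internal expansion) = 17.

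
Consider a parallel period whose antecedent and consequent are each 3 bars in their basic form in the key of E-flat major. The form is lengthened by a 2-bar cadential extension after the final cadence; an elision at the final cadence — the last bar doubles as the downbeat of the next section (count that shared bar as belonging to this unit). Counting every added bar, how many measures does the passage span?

8 measures

Basic parallel period: 3 + 3 = 6 bars.
6 (basic form) + 2 (cadential extension) = 8.
The elision shares a bar with the next section but does not change this unit's count.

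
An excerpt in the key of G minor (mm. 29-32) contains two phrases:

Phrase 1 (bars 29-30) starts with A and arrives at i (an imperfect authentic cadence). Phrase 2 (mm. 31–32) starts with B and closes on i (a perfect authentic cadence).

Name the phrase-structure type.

contrasting period

Phrase 1 ends with an imperfect authentic cadence (weaker) and phrase 2 with a perfect authentic cadence (stronger): antecedent + consequent = a period.
The two phrases open with different material (A / B), so the period is contrasting.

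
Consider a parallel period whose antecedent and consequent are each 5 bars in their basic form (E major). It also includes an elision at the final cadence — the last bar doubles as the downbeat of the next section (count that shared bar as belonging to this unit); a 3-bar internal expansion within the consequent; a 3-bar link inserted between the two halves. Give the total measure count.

Basic parallel period: 5 + 5 = 10 bars.
10 (basic form) + 3 (internal expansion) + 3 (link) = 16.
The elision shares a bar with the next section but does not change this unit's count.

16 measures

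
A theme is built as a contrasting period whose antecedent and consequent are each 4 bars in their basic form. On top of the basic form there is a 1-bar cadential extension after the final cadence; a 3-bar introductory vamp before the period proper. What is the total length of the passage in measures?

12 measures

Basic contrasting period: 4 + 4 = 8 bars.
8 (basic form) + 1 (cadential extension) + 3 (introduction) = 12.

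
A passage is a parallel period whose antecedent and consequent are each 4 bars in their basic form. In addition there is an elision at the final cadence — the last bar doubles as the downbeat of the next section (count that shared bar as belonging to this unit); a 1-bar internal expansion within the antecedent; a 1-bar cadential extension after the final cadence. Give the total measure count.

10 measures

Basic parallel period: 4 + 4 = 8 bars.
8 (basic form) + 1 (internal expansion) + 1 (cadential extension) = 10.
The elision shares a bar with the next section but does not change this unit's count.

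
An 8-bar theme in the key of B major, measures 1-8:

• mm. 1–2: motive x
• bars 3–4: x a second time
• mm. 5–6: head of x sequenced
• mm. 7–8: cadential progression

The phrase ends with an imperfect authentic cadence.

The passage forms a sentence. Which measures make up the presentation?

The presentation of a sentence is the basic idea (measures 1–2) plus its repetition (mm. 3-4); the presentation is therefore mm. 1–4.

measures 1–4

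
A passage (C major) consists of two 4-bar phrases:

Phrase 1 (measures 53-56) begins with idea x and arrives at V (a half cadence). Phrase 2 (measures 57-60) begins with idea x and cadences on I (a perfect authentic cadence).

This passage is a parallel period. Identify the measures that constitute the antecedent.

measures 53–56

The antecedent is the phrase ending with the weaker cadence (half cadence, phrase 1) and the consequent the one ending more conclusively (perfect authentic cadence, phrase 2); the antecedent is measures 53–56.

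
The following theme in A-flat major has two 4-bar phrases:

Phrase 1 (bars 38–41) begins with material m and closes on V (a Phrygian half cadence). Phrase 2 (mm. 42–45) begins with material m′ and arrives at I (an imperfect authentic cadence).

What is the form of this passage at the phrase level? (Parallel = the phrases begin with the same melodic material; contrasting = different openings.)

Phrase 1 ends with a Phrygian half cadence (weaker) and phrase 2 with an imperfect authentic cadence (stronger): antecedent + consequent = a period.
The two phrases open with the same material (m / m′), so the period is parallel.

parallel period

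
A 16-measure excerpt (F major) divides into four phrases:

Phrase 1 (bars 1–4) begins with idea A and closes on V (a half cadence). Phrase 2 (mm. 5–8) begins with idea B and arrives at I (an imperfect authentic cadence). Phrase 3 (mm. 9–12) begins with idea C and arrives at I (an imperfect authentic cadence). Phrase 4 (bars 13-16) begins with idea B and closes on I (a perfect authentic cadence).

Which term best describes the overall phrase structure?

Four phrases in two halves: the first half (measures 1–8) ends with an imperfect authentic cadence, the second (bars 9–16) with a perfect authentic cadence — a large antecedent–consequent pair, i.e. a double period.
Phrase 3 begins with different material from phrase 1, making it contrasting.

contrasting double period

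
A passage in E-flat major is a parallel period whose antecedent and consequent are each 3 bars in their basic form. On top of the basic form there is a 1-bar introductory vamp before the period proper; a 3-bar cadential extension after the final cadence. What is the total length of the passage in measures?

10 measures

Basic parallel period: 3 + 3 = 6 bars.
6 (basic form) + 1 (introduction) + 3 (cadential extension) = 10.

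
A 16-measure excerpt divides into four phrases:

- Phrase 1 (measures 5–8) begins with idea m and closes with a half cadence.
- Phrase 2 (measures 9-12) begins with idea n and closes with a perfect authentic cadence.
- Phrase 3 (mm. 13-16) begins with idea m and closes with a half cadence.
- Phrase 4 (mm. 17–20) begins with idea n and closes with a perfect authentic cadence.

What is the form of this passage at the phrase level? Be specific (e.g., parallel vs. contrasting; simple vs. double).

The cadence pattern HC–PAC–HC–PAC is weak–strong twice, and phrases 3–4 restate phrases 1–2: a period heard twice, not a double period (which would end weakly at phrase 2).

repeated period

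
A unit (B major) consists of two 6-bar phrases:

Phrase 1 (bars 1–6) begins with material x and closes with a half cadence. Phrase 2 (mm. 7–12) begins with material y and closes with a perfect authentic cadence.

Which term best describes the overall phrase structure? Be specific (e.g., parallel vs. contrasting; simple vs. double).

Phrase 1 ends with a half cadence (weaker) and phrase 2 with a perfect authentic cadence (stronger): antecedent + consequent = a period.
The two phrases open with different material (x / y), so the period is contrasting.

contrasting period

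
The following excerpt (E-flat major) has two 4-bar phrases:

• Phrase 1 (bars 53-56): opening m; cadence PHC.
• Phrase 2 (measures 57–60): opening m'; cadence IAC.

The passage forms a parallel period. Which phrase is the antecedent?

The phrase ending with the weaker cadence (Phrygian half cadence) is the antecedent; the one ending more conclusively (imperfect authentic cadence) is the consequent. The antecedent is phrase 1.

phrase 1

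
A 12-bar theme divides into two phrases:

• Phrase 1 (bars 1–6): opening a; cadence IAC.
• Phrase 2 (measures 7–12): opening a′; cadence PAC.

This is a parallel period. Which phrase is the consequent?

phrase 2

The phrase ending with the weaker cadence (imperfect authentic cadence) is the antecedent; the one ending more conclusively (perfect authentic cadence) is the consequent. The consequent is phrase 2.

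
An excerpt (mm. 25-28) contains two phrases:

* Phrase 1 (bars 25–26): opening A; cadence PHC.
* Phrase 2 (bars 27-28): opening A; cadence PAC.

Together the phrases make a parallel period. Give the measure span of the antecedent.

measures 25–26

The phrase ending with the weaker cadence (Phrygian half cadence) is the antecedent; the one ending more conclusively (perfect authentic cadence) is the consequent. The antecedent is measures 25–26.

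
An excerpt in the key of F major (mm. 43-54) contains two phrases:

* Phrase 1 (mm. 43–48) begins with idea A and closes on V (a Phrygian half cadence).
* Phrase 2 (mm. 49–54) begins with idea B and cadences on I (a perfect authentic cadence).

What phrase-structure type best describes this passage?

Phrase 1 ends with a Phrygian half cadence (weaker) and phrase 2 with a perfect authentic cadence (stronger): antecedent + consequent = a period.
The two phrases open with different material (A / B), so the period is contrasting.

contrasting period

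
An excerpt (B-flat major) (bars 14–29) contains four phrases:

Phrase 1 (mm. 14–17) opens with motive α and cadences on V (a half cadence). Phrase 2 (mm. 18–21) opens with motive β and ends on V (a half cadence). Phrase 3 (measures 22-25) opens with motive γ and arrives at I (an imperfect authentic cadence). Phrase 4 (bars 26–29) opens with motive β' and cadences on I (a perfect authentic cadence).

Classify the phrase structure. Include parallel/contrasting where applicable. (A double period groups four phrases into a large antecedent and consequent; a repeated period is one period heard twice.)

contrasting double period

Four phrases in two halves: the first half (measures 14-21) ends with a half cadence, the second (bars 22–29) with a perfect authentic cadence — a large antecedent–consequent pair, i.e. a double period.
Phrase 3 begins with different material from phrase 1, making it contrasting.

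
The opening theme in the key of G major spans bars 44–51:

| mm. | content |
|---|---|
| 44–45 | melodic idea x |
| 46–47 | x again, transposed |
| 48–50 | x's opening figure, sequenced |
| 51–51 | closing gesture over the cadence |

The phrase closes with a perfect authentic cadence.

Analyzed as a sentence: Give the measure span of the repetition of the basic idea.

The presentation of a sentence is the basic idea (mm. 44-45) plus its repetition (mm. 46-47); the repetition of the basic idea is therefore mm. 46–47.

measures 46–47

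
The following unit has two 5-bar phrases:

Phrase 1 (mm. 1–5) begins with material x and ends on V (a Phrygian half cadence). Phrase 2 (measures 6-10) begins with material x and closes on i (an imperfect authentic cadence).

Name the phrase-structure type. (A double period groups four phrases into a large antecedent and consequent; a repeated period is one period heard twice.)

parallel period

Phrase 1 ends with a Phrygian half cadence (weaker) and phrase 2 with an imperfect authentic cadence (stronger): antecedent + consequent = a period.
The two phrases open with the same material (x / x), so the period is parallel.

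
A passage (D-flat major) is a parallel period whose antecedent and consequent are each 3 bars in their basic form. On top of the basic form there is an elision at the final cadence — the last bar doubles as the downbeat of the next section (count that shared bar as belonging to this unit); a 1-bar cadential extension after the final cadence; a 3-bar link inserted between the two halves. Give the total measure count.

Basic parallel period: 3 + 3 = 6 bars.
6 (basic form) + 1 (cadential extension) + 3 (link) = 10.
The elision shares a bar with the next section but does not change this unit's count.

10 measures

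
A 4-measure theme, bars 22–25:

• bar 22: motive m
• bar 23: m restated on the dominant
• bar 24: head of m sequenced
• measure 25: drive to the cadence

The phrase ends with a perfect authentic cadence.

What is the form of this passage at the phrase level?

sentence

Basic idea (measure 22) + its repetition (measure 23) form the presentation; fragmentation and cadence (measures 24-25) form the continuation — the 4-bar whole is a sentence.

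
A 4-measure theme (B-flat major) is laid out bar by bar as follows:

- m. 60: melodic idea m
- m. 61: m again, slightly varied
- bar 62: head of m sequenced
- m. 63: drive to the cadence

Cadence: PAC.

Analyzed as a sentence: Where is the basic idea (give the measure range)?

The presentation of a sentence is the basic idea (bar 60) plus its repetition (measure 61); the basic idea is therefore m. 60.

measures 60–60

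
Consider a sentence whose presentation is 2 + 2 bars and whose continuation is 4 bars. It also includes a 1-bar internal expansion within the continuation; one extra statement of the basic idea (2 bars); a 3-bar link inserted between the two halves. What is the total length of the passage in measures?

14 measures

Basic sentence: 2 + 2 + 4 = 8 bars.
8 (basic form) + 1 (internal expansion) + 2 (extra statement) + 3 (link) = 14.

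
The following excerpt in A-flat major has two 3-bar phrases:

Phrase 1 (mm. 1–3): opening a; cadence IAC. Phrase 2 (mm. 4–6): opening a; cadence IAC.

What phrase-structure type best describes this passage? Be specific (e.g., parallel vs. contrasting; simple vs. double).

repeated phrase

Both phrases have the same opening (a) and the same cadence (imperfect authentic cadence): the second is a restatement, not a consequent, so this is a repeated phrase rather than a period.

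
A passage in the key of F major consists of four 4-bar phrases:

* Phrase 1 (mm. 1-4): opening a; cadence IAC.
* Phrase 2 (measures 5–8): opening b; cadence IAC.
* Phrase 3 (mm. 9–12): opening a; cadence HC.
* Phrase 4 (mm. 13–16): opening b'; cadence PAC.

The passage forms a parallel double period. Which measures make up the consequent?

In a double period the first pair of phrases (ending imperfect authentic cadence) is the large antecedent and the second pair (ending perfect authentic cadence) is the large consequent; the consequent is measures 9–16.

measures 9–16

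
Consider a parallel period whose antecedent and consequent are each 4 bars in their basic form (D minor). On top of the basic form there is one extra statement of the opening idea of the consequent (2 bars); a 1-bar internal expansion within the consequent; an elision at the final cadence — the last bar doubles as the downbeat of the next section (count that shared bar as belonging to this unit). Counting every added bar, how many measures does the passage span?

Basic parallel period: 4 + 4 = 8 bars.
8 (basic form) + 2 (extra statement) + 1 (internal expansion) = 11.
The elision shares a bar with the next section but does not change this unit's count.

11 measures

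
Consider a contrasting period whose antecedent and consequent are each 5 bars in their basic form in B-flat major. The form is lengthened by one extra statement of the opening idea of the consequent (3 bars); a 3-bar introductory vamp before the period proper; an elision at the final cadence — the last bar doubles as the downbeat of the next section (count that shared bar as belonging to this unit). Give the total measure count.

Basic contrasting period: 5 + 5 = 10 bars.
10 (basic form) + 3 (extra statement) + 3 (introduction) = 16.
The elision shares a bar with the next section but does not change this unit's count.

16 measures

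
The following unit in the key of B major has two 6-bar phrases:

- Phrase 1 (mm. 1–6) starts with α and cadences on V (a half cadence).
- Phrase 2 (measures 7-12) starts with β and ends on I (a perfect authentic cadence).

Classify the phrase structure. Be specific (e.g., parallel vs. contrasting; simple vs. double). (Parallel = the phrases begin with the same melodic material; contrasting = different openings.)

Phrase 1 ends with a half cadence (weaker) and phrase 2 with a perfect authentic cadence (stronger): antecedent + consequent = a period.
The two phrases open with different material (α / β), so the period is contrasting.

contrasting period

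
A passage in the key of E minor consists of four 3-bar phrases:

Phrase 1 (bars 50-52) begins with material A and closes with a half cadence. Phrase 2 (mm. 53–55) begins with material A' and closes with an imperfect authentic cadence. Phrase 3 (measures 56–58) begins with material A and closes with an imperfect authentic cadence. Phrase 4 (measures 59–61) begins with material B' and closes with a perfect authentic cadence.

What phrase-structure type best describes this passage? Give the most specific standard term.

parallel double period

Four phrases in two halves: the first half (mm. 50–55) ends with an imperfect authentic cadence, the second (mm. 56-61) with a perfect authentic cadence — a large antecedent–consequent pair, i.e. a double period.
Phrase 3 begins with the same material as phrase 1, making it parallel.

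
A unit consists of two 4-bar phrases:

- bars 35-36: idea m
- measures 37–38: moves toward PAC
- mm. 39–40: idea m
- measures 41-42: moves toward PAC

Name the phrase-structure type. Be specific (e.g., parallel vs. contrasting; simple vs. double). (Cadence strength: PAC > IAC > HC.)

Both phrases have the same opening (m) and the same cadence (perfect authentic cadence): the second is a restatement, not a consequent, so this is a repeated phrase rather than a period.

repeated phrase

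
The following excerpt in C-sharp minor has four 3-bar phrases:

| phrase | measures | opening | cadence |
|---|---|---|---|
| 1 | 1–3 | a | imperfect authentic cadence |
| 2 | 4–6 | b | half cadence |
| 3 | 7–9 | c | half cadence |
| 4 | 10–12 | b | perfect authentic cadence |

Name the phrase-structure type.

Four phrases in two halves: the first half (mm. 1–6) ends with a half cadence, the second (mm. 7–12) with a perfect authentic cadence — a large antecedent–consequent pair, i.e. a double period.
Phrase 3 begins with different material from phrase 1, making it contrasting.

contrasting double period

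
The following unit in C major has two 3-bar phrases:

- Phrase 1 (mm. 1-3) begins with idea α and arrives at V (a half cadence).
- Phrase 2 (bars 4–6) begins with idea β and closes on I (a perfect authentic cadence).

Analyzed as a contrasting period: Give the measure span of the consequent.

The antecedent is the phrase ending with the weaker cadence (half cadence, phrase 1) and the consequent the one ending more conclusively (perfect authentic cadence, phrase 2); the consequent is mm. 4–6.

measures 4–6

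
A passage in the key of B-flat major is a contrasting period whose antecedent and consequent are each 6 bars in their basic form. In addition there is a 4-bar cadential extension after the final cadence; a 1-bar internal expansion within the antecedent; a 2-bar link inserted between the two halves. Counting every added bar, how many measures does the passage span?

19 measures

Basic contrasting period: 6 + 6 = 12 bars.
12 (basic form) + 4 (cadential extension) + 1 (internal expansion) + 2 (link) = 19.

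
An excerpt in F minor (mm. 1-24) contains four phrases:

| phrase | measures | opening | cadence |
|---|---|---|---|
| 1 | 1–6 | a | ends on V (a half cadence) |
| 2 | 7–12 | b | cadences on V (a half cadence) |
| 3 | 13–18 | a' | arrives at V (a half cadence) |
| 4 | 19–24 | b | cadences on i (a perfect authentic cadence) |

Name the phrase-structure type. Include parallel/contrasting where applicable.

Four phrases in two halves: the first half (measures 1–12) ends with a half cadence, the second (mm. 13-24) with a perfect authentic cadence — a large antecedent–consequent pair, i.e. a double period.
Phrase 3 begins with the same material as phrase 1, making it parallel.

parallel double period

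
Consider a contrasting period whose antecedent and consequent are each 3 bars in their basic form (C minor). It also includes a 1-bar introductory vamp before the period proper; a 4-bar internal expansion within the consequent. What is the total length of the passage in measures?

Basic contrasting period: 3 + 3 = 6 bars.
6 (basic form) + 1 (introduction) + 4 (internal expansion) = 11.

11 measures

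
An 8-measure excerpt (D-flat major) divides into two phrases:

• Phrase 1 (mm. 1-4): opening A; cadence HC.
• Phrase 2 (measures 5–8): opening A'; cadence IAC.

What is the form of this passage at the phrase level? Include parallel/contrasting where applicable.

parallel period

Phrase 1 ends with a half cadence (weaker) and phrase 2 with an imperfect authentic cadence (stronger): antecedent + consequent = a period.
The two phrases open with the same material (A / A'), so the period is parallel.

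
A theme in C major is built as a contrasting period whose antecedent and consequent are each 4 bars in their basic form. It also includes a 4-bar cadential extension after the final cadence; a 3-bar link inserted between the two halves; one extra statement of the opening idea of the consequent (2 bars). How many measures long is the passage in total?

Basic contrasting period: 4 + 4 = 8 bars.
8 (basic form) + 4 (cadential extension) + 3 (link) + 2 (extra statement) = 17.

17 measures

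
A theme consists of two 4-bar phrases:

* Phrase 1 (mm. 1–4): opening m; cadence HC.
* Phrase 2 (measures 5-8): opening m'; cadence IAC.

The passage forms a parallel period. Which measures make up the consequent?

measures 5–8

The phrase ending with the weaker cadence (half cadence) is the antecedent; the one ending more conclusively (imperfect authentic cadence) is the consequent. The consequent is measures 5–8.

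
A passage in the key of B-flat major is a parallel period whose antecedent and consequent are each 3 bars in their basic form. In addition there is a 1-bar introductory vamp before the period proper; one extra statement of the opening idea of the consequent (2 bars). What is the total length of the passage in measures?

9 measures

Basic parallel period: 3 + 3 = 6 bars.
6 (basic form) + 1 (introduction) + 2 (extra statement) = 9.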